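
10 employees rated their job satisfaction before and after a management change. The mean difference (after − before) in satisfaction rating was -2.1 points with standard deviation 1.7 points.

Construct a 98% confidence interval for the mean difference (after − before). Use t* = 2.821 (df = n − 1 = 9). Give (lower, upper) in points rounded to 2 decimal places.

(-3.62, -0.58)

This is a matched-pairs design, so SE = s_d/√n = 1.7/√10 = 0.5376.
Margin = 2.821 × 0.5376 = 1.5166; the interval is -2.1 ± 1.5166 = (-3.62, -0.58).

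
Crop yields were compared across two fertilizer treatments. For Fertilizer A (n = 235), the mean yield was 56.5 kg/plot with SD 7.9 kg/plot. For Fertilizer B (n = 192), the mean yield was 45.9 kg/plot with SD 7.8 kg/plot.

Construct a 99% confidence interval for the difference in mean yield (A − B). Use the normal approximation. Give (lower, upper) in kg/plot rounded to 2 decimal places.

(8.63, 12.57)

Per-group SEs: s₁/√n₁ = 7.9/√235 = 0.5153, s₂/√n₂ = 7.8/√192 = 0.5629.
Unpooled SE of the difference: √(0.26553409 + 0.31685641) = 0.7631.
Margin of error = z* · SE = 2.576 × 0.7631 = 1.9657.
x̄₁ − x̄₂ = 56.5 − 45.9 = 10.6000.
CI: 10.6000 ± 1.9657 = (8.63, 12.57).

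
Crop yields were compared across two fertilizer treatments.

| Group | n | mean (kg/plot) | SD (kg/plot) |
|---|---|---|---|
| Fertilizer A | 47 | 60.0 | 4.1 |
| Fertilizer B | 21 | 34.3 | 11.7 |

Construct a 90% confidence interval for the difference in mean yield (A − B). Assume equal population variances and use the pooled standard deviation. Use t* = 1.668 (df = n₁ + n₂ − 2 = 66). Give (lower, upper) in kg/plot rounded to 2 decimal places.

s_p = √[((n₁−1)s₁² + (n₂−1)s₂²)/(n₁+n₂−2)] = √[(46·4.1² + 20·11.7²)/66] = 7.2937.
SE = 7.2937·√(1/47 + 1/21) = 1.9144.
With t* = 1.668, margin = 1.668 × 1.9144 = 3.1932.
x̄₁ − x̄₂ = 60.0 − 34.3 = 25.7000; interval 25.7000 ± 3.1932 = (22.51, 28.89).

(22.51, 28.89)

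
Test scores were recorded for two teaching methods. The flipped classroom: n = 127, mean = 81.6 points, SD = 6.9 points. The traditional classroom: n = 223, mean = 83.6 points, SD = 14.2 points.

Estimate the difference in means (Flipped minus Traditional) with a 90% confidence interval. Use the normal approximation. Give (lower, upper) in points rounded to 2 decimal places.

Per-group SEs: s₁/√n₁ = 6.9/√127 = 0.6123, s₂/√n₂ = 14.2/√223 = 0.9509.
Unpooled SE of the difference: √(0.37491129 + 0.90421081) = 1.1310.
Margin of error = z* · SE = 1.645 × 1.1310 = 1.8605.
x̄₁ − x̄₂ = 81.6 − 83.6 = -2.0000.
CI: -2.0000 ± 1.8605 = (-3.86, -0.14).

(-3.86, -0.14)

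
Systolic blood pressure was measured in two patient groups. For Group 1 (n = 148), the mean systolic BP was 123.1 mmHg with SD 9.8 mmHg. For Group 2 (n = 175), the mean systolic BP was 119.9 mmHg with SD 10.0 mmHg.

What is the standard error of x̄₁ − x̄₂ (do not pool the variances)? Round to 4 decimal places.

1.1047

Per-group SEs: s₁/√n₁ = 9.8/√148 = 0.8056, s₂/√n₂ = 10.0/√175 = 0.7559.
Unpooled SE of the difference: √(0.64899136 + 0.57138481) = 1.1047.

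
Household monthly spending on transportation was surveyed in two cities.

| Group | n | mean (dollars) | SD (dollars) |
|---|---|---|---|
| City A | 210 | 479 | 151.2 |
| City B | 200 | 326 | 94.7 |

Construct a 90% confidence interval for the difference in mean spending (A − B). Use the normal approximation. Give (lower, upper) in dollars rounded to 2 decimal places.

(132.61, 173.39)

Per-group SEs: s₁/√n₁ = 151.2/√210 = 10.4338, s₂/√n₂ = 94.7/√200 = 6.6963.
Unpooled SE of the difference: √(108.86418244 + 44.84043369) = 12.3978.
Margin of error = z* · SE = 1.645 × 12.3978 = 20.3944.
x̄₁ − x̄₂ = 479 − 326 = 153.0000.
CI: 153.0000 ± 20.3944 = (132.61, 173.39).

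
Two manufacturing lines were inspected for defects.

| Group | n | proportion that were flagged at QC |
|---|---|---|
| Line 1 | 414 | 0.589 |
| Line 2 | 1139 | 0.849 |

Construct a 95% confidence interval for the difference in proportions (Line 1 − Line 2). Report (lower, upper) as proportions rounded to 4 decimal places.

SE₁ = √(p̂₁(1−p̂₁)/n₁) = √(0.5890·0.4110/414) = 0.02418; SE₂ = √(0.8490·0.1510/1139) = 0.01061.
Independent samples: SE of the difference = √(SE₁² + SE₂²) = √(0.0005846724 + 0.0001125721) = 0.02641.
z* for 95% confidence is 1.960, so the margin of error is 1.960 × 0.02641 = 0.05176.
Point estimate p̂₁ − p̂₂ = 0.5890 − 0.8490 = -0.2600.
-0.2600 ± 0.05176 → (-0.3118, -0.2082).

(-0.3118, -0.2082)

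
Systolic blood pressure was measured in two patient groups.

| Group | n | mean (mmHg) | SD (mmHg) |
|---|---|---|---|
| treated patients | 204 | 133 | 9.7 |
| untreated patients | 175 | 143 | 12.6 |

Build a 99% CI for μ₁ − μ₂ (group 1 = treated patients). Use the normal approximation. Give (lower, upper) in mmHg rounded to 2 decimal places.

(-13.01, -6.99)

Standard errors of each mean: 9.7/√204 = 0.6791 and 12.6/√175 = 0.9525.
SE(x̄₁ − x̄₂) = √(0.6791² + 0.9525²) = 1.1698 for independent samples with unequal variances.
With z* = 2.576, the margin is 2.576 × 1.1698 = 3.0134.
x̄₁ − x̄₂ = 133 − 143 = -10.0000; the interval is -10.0000 ± 3.0134 = (-13.01, -6.99).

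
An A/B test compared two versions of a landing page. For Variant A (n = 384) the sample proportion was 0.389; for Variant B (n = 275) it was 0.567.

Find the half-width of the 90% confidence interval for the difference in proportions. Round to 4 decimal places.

0.0640

The two standard errors are √(0.3890×0.6110/384) = 0.02488 and √(0.5670×0.4330/275) = 0.02988.
Because the samples are independent, SE_diff = √(0.02488² + 0.02988²) = 0.03888.
Using z* = 1.645 for 90%, ME = 1.645 × 0.03888 = 0.06396.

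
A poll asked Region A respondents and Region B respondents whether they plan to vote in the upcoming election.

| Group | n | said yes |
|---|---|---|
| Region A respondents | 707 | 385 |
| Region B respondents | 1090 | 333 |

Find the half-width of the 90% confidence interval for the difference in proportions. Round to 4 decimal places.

0.0384

First, p̂₁ = 385/707 = 0.5446; p̂₂ = 333/1090 = 0.3055.
The two standard errors are √(0.5446×0.4554/707) = 0.01873 and √(0.3055×0.6945/1090) = 0.01395.
Because the samples are independent, SE_diff = √(0.01873² + 0.01395²) = 0.02335.
Using z* = 1.645 for 90%, ME = 1.645 × 0.02335 = 0.03841.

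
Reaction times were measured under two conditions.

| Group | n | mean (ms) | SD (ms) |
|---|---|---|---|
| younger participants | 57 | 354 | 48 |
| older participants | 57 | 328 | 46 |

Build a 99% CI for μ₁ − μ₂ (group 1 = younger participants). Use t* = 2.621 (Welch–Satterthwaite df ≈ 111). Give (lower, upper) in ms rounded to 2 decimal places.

SE₁ = s₁/√n₁ = 48/√57 = 6.3578; SE₂ = 46/√57 = 6.0928.
Independent samples, unequal variances: SE_diff = √(SE₁² + SE₂²) = √(40.42162084 + 37.12221184) = 8.8059.
t* = 2.621, so margin of error = 2.621 × 8.8059 = 23.0803.
Difference in means = 354 − 328 = 26.0000.
26.0000 ± 23.0803 → (2.92, 49.08).

(2.92, 49.08)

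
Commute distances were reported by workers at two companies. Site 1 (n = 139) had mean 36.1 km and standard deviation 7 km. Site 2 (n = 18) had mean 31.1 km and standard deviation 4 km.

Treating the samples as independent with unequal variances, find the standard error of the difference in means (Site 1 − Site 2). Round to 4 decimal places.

Standard errors of each mean: 7/√139 = 0.5937 and 4/√18 = 0.9428.
SE(x̄₁ − x̄₂) = √(0.5937² + 0.9428²) = 1.1142 for independent samples with unequal variances.

1.1142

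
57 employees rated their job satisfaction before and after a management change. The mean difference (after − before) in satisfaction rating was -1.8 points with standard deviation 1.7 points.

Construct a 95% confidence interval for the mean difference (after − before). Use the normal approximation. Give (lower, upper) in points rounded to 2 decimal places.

This is a matched-pairs design, so SE = s_d/√n = 1.7/√57 = 0.2252.
Margin = 1.960 × 0.2252 = 0.4414; the interval is -1.8 ± 0.4414 = (-2.24, -1.36).

(-2.24, -1.36)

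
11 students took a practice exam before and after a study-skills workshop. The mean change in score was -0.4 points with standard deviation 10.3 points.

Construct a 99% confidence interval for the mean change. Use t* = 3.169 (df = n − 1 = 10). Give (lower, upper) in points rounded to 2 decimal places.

(-10.24, 9.44)

Paired design: SE = s_d/√n = 10.3/√11 = 3.1056.
t* = 3.169; margin of error = 3.169 × 3.1056 = 9.8416.
-0.4 ± 9.8416 → (-10.24, 9.44).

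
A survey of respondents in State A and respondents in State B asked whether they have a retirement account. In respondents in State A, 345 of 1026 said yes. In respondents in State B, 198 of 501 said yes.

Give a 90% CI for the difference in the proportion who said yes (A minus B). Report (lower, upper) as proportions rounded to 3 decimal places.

(-0.102, -0.016)

First, p̂₁ = 345/1026 = 0.3363; p̂₂ = 198/501 = 0.3952.
The two standard errors are √(0.3363×0.6637/1026) = 0.01475 and √(0.3952×0.6048/501) = 0.02184.
Because the samples are independent, SE_diff = √(0.01475² + 0.02184²) = 0.02635.
Using z* = 1.645 for 90%, ME = 1.645 × 0.02635 = 0.04335.
p̂₁ − p̂₂ = -0.0589; interval -0.0589 ± 0.04335 gives (-0.102, -0.016).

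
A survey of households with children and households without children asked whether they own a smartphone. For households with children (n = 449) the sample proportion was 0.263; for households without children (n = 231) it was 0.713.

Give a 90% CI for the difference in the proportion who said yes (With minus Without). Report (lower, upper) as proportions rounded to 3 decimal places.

(-0.510, -0.390)

The two standard errors are √(0.2630×0.7370/449) = 0.02078 and √(0.7130×0.2870/231) = 0.02976.
Because the samples are independent, SE_diff = √(0.02078² + 0.02976²) = 0.03630.
Using z* = 1.645 for 90%, ME = 1.645 × 0.03630 = 0.05971.
p̂₁ − p̂₂ = -0.4500; interval -0.4500 ± 0.05971 gives (-0.510, -0.390).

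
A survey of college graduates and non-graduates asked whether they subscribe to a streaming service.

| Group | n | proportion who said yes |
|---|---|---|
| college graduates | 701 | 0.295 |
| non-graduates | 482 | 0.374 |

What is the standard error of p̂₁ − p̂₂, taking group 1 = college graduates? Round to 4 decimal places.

Each SE is √(p̂(1−p̂)/n): √(0.2950·0.7050/701) = 0.01722 and √(0.3740·0.6260/482) = 0.02204.
SE(p̂₁ − p̂₂) = √(SE₁² + SE₂²) = √(0.0002965284 + 0.0004857616) = 0.02797, since the two samples are independent.

0.0280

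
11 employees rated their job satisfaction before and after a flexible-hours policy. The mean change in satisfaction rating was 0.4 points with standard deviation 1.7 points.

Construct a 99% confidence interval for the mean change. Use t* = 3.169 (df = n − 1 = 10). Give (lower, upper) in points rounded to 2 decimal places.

(-1.22, 2.02)

Paired design: SE = s_d/√n = 1.7/√11 = 0.5126.
t* = 3.169; margin of error = 3.169 × 0.5126 = 1.6244.
0.4 ± 1.6244 → (-1.22, 2.02).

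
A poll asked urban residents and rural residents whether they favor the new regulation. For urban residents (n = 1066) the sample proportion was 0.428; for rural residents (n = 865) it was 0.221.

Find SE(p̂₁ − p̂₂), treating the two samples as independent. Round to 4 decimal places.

SE₁ = √(p̂₁(1−p̂₁)/n₁) = √(0.4280·0.5720/1066) = 0.01515; SE₂ = √(0.2210·0.7790/865) = 0.01411.
Independent samples: SE of the difference = √(SE₁² + SE₂²) = √(0.0002295225 + 0.0001990921) = 0.02070.

0.0207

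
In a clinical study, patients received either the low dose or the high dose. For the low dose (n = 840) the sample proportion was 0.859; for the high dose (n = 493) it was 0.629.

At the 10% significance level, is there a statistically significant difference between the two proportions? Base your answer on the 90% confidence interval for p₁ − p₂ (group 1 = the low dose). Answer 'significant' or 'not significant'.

significant

SE₁ = √(p̂₁(1−p̂₁)/n₁) = √(0.8590·0.1410/840) = 0.01201; SE₂ = √(0.6290·0.3710/493) = 0.02176.
Independent samples: SE of the difference = √(SE₁² + SE₂²) = √(0.0001442401 + 0.0004734976) = 0.02485.
z* for 90% confidence is 1.645, so the margin of error is 1.645 × 0.02485 = 0.04088.
Point estimate p̂₁ − p̂₂ = 0.8590 − 0.6290 = 0.2300.
0.2300 ± 0.04088 → (0.18912, 0.27088).
The interval (0.18912, 0.27088) does not contain 0, so the difference is significant.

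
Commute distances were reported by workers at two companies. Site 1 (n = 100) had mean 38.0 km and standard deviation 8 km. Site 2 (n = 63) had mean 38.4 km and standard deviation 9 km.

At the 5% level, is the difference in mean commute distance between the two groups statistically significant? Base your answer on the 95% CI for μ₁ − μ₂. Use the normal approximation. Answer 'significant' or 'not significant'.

not significant

SE₁ = s₁/√n₁ = 8/√100 = 0.8000; SE₂ = 9/√63 = 1.1339.
Independent samples, unequal variances: SE_diff = √(SE₁² + SE₂²) = √(0.64 + 1.28572921) = 1.3877.
z* = 1.960, so margin of error = 1.960 × 1.3877 = 2.7199.
Difference in means = 38.0 − 38.4 = -0.4000.
-0.4000 ± 2.7199 → (-3.1199, 2.3199).
The interval (-3.1199, 2.3199) contains 0, so the difference is not significant.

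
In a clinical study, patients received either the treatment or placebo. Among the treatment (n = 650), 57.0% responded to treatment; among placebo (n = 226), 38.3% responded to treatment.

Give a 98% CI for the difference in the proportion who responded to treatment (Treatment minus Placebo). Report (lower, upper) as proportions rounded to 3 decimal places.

(0.099, 0.275)

SE₁ = √(p̂₁(1−p̂₁)/n₁) = √(0.5700·0.4300/650) = 0.01942; SE₂ = √(0.3830·0.6170/226) = 0.03234.
Independent samples: SE of the difference = √(SE₁² + SE₂²) = √(0.0003771364 + 0.0010458756) = 0.03772.
z* for 98% confidence is 2.326, so the margin of error is 2.326 × 0.03772 = 0.08774.
Point estimate p̂₁ − p̂₂ = 0.5700 − 0.3830 = 0.1870.
0.1870 ± 0.08774 → (0.099, 0.275).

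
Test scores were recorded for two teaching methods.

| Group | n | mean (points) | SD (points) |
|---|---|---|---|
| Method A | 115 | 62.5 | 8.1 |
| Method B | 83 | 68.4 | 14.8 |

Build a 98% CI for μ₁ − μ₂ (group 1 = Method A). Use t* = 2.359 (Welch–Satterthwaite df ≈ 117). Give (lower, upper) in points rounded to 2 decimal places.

SE₁ = s₁/√n₁ = 8.1/√115 = 0.7553; SE₂ = 14.8/√83 = 1.6245.
Independent samples, unequal variances: SE_diff = √(SE₁² + SE₂²) = √(0.57047809 + 2.63900025) = 1.7915.
t* = 2.359, so margin of error = 2.359 × 1.7915 = 4.2261.
Difference in means = 62.5 − 68.4 = -5.9000.
-5.9000 ± 4.2261 → (-10.13, -1.67).

(-10.13, -1.67)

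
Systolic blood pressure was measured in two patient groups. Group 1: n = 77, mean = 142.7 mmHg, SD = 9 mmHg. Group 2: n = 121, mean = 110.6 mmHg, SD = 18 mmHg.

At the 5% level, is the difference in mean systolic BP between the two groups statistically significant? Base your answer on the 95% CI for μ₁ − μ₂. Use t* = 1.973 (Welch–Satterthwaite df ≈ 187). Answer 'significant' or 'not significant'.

significant

Per-group SEs: s₁/√n₁ = 9/√77 = 1.0256, s₂/√n₂ = 18/√121 = 1.6364.
Unpooled SE of the difference: √(1.05185536 + 2.67780496) = 1.9312.
Margin of error = t* · SE = 1.973 × 1.9312 = 3.8103.
x̄₁ − x̄₂ = 142.7 − 110.6 = 32.1000.
CI: 32.1000 ± 3.8103 = (28.2897, 35.9103).
The interval (28.2897, 35.9103) does not contain 0, so the difference is significant.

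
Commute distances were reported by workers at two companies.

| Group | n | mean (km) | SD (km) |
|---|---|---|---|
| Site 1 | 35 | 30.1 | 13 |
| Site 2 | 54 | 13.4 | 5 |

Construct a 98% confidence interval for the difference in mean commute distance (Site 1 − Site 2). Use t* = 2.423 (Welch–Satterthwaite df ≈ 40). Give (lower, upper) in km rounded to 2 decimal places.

(11.13, 22.27)

Standard errors of each mean: 13/√35 = 2.1974 and 5/√54 = 0.6804.
SE(x̄₁ − x̄₂) = √(2.1974² + 0.6804²) = 2.3003 for independent samples with unequal variances.
With t* = 2.423, the margin is 2.423 × 2.3003 = 5.5736.
x̄₁ − x̄₂ = 30.1 − 13.4 = 16.7000; the interval is 16.7000 ± 5.5736 = (11.13, 22.27).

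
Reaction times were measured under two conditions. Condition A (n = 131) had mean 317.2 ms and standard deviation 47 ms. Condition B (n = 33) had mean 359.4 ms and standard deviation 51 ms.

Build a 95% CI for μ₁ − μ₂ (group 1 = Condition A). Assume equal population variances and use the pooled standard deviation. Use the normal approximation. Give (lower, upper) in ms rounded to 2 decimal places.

(-60.45, -23.95)

Pooled variance s_p² = [130·47² + 32·51²] / (131+33−2) = 2286.4321, so s_p = 47.8167.
SE_diff = s_p·√(1/n₁ + 1/n₂) = 47.8167·√(1/131 + 1/33) = 9.3134.
z* = 1.960; margin = 1.960 × 9.3134 = 18.2543.
Difference = 317.2 − 359.4 = -42.2000.
-42.2000 ± 18.2543 → (-60.45, -23.95).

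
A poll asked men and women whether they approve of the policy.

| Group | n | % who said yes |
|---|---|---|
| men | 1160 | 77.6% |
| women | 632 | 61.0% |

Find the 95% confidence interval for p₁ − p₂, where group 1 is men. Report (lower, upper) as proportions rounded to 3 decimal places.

Each SE is √(p̂(1−p̂)/n): √(0.7760·0.2240/1160) = 0.01224 and √(0.6100·0.3900/632) = 0.01940.
SE(p̂₁ − p̂₂) = √(SE₁² + SE₂²) = √(0.0001498176 + 0.00037636) = 0.02294, since the two samples are independent.
At 95% confidence z* = 1.960; margin = 1.960 × 0.02294 = 0.04496.
The difference is 0.7760 − 0.6100 = 0.1660, so the interval is 0.1660 ± 0.04496 = (0.121, 0.211).

(0.121, 0.211)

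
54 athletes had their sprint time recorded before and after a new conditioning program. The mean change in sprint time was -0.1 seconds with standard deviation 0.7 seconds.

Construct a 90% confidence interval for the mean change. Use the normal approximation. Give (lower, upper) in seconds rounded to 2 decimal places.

(-0.26, 0.06)

This is a matched-pairs design, so SE = s_d/√n = 0.7/√54 = 0.0953.
Margin = 1.645 × 0.0953 = 0.1568; the interval is -0.1 ± 0.1568 = (-0.26, 0.06).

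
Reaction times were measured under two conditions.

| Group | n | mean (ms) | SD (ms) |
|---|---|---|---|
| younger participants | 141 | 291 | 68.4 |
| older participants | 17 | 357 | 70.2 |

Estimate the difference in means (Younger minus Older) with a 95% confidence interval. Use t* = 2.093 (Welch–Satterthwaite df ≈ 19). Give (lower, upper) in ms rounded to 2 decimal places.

Standard errors of each mean: 68.4/√141 = 5.7603 and 70.2/√17 = 17.0260.
SE(x̄₁ − x̄₂) = √(5.7603² + 17.0260²) = 17.9740 for independent samples with unequal variances.
With t* = 2.093, the margin is 2.093 × 17.9740 = 37.6196.
x̄₁ − x̄₂ = 291 − 357 = -66.0000; the interval is -66.0000 ± 37.6196 = (-103.62, -28.38).

(-103.62, -28.38)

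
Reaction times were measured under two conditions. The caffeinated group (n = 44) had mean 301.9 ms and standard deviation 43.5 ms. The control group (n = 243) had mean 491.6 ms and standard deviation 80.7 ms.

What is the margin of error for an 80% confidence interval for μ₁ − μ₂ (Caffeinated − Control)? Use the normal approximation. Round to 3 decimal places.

Standard errors of each mean: 43.5/√44 = 6.5579 and 80.7/√243 = 5.1769.
SE(x̄₁ − x̄₂) = √(6.5579² + 5.1769²) = 8.3550 for independent samples with unequal variances.
With z* = 1.282, the margin is 1.282 × 8.3550 = 10.7111.

10.711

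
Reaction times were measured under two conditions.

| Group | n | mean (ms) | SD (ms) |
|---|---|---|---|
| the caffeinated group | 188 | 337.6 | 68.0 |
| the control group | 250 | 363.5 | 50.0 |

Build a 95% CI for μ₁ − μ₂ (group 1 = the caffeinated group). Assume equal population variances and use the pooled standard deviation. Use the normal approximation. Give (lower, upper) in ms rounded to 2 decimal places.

(-36.95, -14.85)

s_p = √[((n₁−1)s₁² + (n₂−1)s₂²)/(n₁+n₂−2)] = √[(187·68.0² + 249·50.0²)/436] = 58.4036.
SE = 58.4036·√(1/188 + 1/250) = 5.6380.
With z* = 1.960, margin = 1.960 × 5.6380 = 11.0505.
x̄₁ − x̄₂ = 337.6 − 363.5 = -25.9000; interval -25.9000 ± 11.0505 = (-36.95, -14.85).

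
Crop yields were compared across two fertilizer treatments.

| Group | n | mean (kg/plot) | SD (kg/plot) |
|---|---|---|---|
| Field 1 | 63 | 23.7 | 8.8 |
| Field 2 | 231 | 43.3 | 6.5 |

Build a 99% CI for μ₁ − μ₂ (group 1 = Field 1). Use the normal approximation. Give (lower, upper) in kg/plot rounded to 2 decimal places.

Per-group SEs: s₁/√n₁ = 8.8/√63 = 1.1087, s₂/√n₂ = 6.5/√231 = 0.4277.
Unpooled SE of the difference: √(1.22921569 + 0.18292729) = 1.1883.
Margin of error = z* · SE = 2.576 × 1.1883 = 3.0611.
x̄₁ − x̄₂ = 23.7 − 43.3 = -19.6000.
CI: -19.6000 ± 3.0611 = (-22.66, -16.54).

(-22.66, -16.54)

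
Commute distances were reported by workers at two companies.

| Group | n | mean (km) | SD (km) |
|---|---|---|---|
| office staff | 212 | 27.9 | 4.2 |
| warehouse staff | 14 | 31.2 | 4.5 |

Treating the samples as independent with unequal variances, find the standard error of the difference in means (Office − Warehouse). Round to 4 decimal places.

Per-group SEs: s₁/√n₁ = 4.2/√212 = 0.2885, s₂/√n₂ = 4.5/√14 = 1.2027.
Unpooled SE of the difference: √(0.08323225 + 1.44648729) = 1.2368.

1.2368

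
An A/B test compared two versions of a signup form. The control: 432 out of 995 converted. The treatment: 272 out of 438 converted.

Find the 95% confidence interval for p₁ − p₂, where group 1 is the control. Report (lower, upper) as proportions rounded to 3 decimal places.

(-0.242, -0.132)

Sample proportions: 432/995 = 0.4342, 272/438 = 0.6210.
Each SE is √(p̂(1−p̂)/n): √(0.4342·0.5658/995) = 0.01571 and √(0.6210·0.3790/438) = 0.02318.
SE(p̂₁ − p̂₂) = √(SE₁² + SE₂²) = √(0.0002468041 + 0.0005373124) = 0.02800, since the two samples are independent.
At 95% confidence z* = 1.960; margin = 1.960 × 0.02800 = 0.05488.
The difference is 0.4342 − 0.6210 = -0.1868, so the interval is -0.1868 ± 0.05488 = (-0.242, -0.132).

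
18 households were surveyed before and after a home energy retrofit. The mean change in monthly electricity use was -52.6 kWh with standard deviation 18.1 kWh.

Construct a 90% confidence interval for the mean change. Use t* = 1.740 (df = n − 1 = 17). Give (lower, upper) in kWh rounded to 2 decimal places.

(-60.02, -45.18)

Paired design: SE = s_d/√n = 18.1/√18 = 4.2662.
t* = 1.740; margin of error = 1.740 × 4.2662 = 7.4232.
-52.6 ± 7.4232 → (-60.02, -45.18).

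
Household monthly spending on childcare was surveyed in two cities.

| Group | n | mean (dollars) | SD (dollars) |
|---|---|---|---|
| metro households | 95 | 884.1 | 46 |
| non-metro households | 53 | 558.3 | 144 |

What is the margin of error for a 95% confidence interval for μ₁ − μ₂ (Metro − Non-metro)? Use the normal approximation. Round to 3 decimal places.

Standard errors of each mean: 46/√95 = 4.7195 and 144/√53 = 19.7799.
SE(x̄₁ − x̄₂) = √(4.7195² + 19.7799²) = 20.3351 for independent samples with unequal variances.
With z* = 1.960, the margin is 1.960 × 20.3351 = 39.8568.

39.857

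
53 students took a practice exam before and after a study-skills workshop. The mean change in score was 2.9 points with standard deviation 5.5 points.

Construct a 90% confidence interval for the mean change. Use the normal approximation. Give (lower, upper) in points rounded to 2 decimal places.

Paired design: SE = s_d/√n = 5.5/√53 = 0.7555.
z* = 1.645; margin of error = 1.645 × 0.7555 = 1.2428.
2.9 ± 1.2428 → (1.66, 4.14).

(1.66, 4.14)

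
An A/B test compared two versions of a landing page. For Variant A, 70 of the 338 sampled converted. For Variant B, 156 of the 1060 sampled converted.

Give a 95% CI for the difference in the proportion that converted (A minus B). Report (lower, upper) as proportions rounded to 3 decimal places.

(0.012, 0.108)

First, p̂₁ = 70/338 = 0.2071; p̂₂ = 156/1060 = 0.1472.
The two standard errors are √(0.2071×0.7929/338) = 0.02204 and √(0.1472×0.8528/1060) = 0.01088.
Because the samples are independent, SE_diff = √(0.02204² + 0.01088²) = 0.02458.
Using z* = 1.960 for 95%, ME = 1.960 × 0.02458 = 0.04818.
p̂₁ − p̂₂ = 0.0599; interval 0.0599 ± 0.04818 gives (0.012, 0.108).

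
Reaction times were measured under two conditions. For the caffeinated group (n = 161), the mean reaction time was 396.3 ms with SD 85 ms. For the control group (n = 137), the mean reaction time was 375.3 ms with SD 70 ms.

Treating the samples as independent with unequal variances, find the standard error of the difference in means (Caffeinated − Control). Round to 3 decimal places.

8.980

SE₁ = s₁/√n₁ = 85/√161 = 6.6989; SE₂ = 70/√137 = 5.9805.
Independent samples, unequal variances: SE_diff = √(SE₁² + SE₂²) = √(44.87526121 + 35.76638025) = 8.9801.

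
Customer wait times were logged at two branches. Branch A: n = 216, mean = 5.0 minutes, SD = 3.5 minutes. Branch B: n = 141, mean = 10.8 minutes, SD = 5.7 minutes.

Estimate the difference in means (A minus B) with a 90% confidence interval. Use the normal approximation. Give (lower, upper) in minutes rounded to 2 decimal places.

(-6.68, -4.92)

SE₁ = s₁/√n₁ = 3.5/√216 = 0.2381; SE₂ = 5.7/√141 = 0.4800.
Independent samples, unequal variances: SE_diff = √(SE₁² + SE₂²) = √(0.05669161 + 0.2304) = 0.5358.
z* = 1.645, so margin of error = 1.645 × 0.5358 = 0.8814.
Difference in means = 5.0 − 10.8 = -5.8000.
-5.8000 ± 0.8814 → (-6.68, -4.92).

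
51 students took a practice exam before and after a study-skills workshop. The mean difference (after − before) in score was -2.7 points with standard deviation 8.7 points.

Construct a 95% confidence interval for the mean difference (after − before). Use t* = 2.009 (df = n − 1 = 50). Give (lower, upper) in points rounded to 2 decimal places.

Paired design: SE = s_d/√n = 8.7/√51 = 1.2182.
t* = 2.009; margin of error = 2.009 × 1.2182 = 2.4474.
-2.7 ± 2.4474 → (-5.15, -0.25).

(-5.15, -0.25)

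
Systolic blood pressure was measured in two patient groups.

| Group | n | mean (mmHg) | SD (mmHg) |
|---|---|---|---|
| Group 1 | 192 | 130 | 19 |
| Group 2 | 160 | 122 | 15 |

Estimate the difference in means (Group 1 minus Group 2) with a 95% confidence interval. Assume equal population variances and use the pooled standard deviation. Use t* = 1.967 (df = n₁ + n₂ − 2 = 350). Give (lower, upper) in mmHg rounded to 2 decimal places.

Pooled variance s_p² = [191·19² + 159·15²] / (192+160−2) = 299.2171, so s_p = 17.2979.
SE_diff = s_p·√(1/n₁ + 1/n₂) = 17.2979·√(1/192 + 1/160) = 1.8516.
t* = 1.967; margin = 1.967 × 1.8516 = 3.6421.
Difference = 130 − 122 = 8.0000.
8.0000 ± 3.6421 → (4.36, 11.64).

(4.36, 11.64)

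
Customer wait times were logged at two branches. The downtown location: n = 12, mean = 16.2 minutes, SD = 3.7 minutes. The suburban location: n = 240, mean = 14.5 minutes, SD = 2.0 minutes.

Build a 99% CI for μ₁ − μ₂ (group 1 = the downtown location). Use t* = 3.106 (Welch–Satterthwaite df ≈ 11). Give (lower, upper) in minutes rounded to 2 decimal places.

(-1.64, 5.04)

Per-group SEs: s₁/√n₁ = 3.7/√12 = 1.0681, s₂/√n₂ = 2.0/√240 = 0.1291.
Unpooled SE of the difference: √(1.14083761 + 0.01666681) = 1.0759.
Margin of error = t* · SE = 3.106 × 1.0759 = 3.3417.
x̄₁ − x̄₂ = 16.2 − 14.5 = 1.7000.
CI: 1.7000 ± 3.3417 = (-1.64, 5.04).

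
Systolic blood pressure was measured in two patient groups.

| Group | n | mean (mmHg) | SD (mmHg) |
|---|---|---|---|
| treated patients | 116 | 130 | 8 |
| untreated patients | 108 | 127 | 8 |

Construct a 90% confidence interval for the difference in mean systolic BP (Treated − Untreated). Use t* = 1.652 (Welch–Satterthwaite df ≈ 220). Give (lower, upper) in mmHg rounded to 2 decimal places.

Per-group SEs: s₁/√n₁ = 8/√116 = 0.7428, s₂/√n₂ = 8/√108 = 0.7698.
Unpooled SE of the difference: √(0.55175184 + 0.59259204) = 1.0697.
Margin of error = t* · SE = 1.652 × 1.0697 = 1.7671.
x̄₁ − x̄₂ = 130 − 127 = 3.0000.
CI: 3.0000 ± 1.7671 = (1.23, 4.77).

(1.23, 4.77)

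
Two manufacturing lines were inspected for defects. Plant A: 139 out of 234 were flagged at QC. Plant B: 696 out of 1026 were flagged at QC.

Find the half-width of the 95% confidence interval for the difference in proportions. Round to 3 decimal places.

0.069

Sample proportions: 139/234 = 0.5940, 696/1026 = 0.6784.
Each SE is √(p̂(1−p̂)/n): √(0.5940·0.4060/234) = 0.03210 and √(0.6784·0.3216/1026) = 0.01458.
SE(p̂₁ − p̂₂) = √(SE₁² + SE₂²) = √(0.00103041 + 0.0002125764) = 0.03526, since the two samples are independent.
At 95% confidence z* = 1.960; margin = 1.960 × 0.03526 = 0.06911.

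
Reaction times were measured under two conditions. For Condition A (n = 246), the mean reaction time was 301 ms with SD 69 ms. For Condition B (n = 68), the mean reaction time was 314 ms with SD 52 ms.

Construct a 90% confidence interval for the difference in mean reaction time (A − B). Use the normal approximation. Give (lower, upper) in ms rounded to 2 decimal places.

(-25.65, -0.35)

SE₁ = s₁/√n₁ = 69/√246 = 4.3993; SE₂ = 52/√68 = 6.3059.
Independent samples, unequal variances: SE_diff = √(SE₁² + SE₂²) = √(19.35384049 + 39.76437481) = 7.6888.
z* = 1.645, so margin of error = 1.645 × 7.6888 = 12.6481.
Difference in means = 301 − 314 = -13.0000.
-13.0000 ± 12.6481 → (-25.65, -0.35).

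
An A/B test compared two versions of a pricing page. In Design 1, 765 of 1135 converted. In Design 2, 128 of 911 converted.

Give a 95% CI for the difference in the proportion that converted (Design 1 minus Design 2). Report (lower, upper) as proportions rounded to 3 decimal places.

First, p̂₁ = 765/1135 = 0.6740; p̂₂ = 128/911 = 0.1405.
The two standard errors are √(0.6740×0.3260/1135) = 0.01391 and √(0.1405×0.8595/911) = 0.01151.
Because the samples are independent, SE_diff = √(0.01391² + 0.01151²) = 0.01805.
Using z* = 1.960 for 95%, ME = 1.960 × 0.01805 = 0.03538.
p̂₁ − p̂₂ = 0.5335; interval 0.5335 ± 0.03538 gives (0.498, 0.569).

(0.498, 0.569)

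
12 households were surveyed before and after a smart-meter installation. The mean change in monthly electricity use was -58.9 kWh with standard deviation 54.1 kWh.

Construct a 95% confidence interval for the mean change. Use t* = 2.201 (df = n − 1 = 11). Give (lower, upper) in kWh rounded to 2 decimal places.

(-93.27, -24.53)

This is a matched-pairs design, so SE = s_d/√n = 54.1/√12 = 15.6173.
Margin = 2.201 × 15.6173 = 34.3737; the interval is -58.9 ± 34.3737 = (-93.27, -24.53).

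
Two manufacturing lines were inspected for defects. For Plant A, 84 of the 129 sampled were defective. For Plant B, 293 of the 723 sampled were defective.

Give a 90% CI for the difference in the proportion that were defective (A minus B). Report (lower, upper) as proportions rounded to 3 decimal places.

Sample proportions: 84/129 = 0.6512, 293/723 = 0.4053.
Each SE is √(p̂(1−p̂)/n): √(0.6512·0.3488/129) = 0.04196 and √(0.4053·0.5947/723) = 0.01826.
SE(p̂₁ − p̂₂) = √(SE₁² + SE₂²) = √(0.0017606416 + 0.0003334276) = 0.04576, since the two samples are independent.
At 90% confidence z* = 1.645; margin = 1.645 × 0.04576 = 0.07528.
The difference is 0.6512 − 0.4053 = 0.2459, so the interval is 0.2459 ± 0.07528 = (0.171, 0.321).

(0.171, 0.321)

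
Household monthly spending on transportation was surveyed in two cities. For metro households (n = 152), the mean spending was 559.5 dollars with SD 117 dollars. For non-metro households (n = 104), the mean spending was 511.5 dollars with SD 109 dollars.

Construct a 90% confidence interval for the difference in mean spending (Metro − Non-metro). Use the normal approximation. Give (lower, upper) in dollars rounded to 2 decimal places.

(24.49, 71.51)

Standard errors of each mean: 117/√152 = 9.4900 and 109/√104 = 10.6883.
SE(x̄₁ − x̄₂) = √(9.4900² + 10.6883²) = 14.2934 for independent samples with unequal variances.
With z* = 1.645, the margin is 1.645 × 14.2934 = 23.5126.
x̄₁ − x̄₂ = 559.5 − 511.5 = 48.0000; the interval is 48.0000 ± 23.5126 = (24.49, 71.51).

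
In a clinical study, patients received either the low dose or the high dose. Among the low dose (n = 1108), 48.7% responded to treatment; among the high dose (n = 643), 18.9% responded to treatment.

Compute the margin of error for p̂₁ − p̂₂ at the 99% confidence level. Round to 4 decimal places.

0.0555

The two standard errors are √(0.4870×0.5130/1108) = 0.01502 and √(0.1890×0.8110/643) = 0.01544.
Because the samples are independent, SE_diff = √(0.01502² + 0.01544²) = 0.02154.
Using z* = 2.576 for 99%, ME = 2.576 × 0.02154 = 0.05549.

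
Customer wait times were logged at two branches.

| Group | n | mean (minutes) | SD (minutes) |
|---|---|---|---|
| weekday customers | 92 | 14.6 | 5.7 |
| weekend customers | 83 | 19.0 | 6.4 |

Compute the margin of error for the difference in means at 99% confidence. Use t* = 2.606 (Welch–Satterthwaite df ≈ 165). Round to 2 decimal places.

Per-group SEs: s₁/√n₁ = 5.7/√92 = 0.5943, s₂/√n₂ = 6.4/√83 = 0.7025.
Unpooled SE of the difference: √(0.35319249 + 0.49350625) = 0.9202.
Margin of error = t* · SE = 2.606 × 0.9202 = 2.3980.

2.40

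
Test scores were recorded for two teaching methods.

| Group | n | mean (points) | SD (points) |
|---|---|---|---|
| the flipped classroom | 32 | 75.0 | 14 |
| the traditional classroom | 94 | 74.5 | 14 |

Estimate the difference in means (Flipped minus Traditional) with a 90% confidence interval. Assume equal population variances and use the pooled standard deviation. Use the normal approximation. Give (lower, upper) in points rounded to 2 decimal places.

(-4.21, 5.21)

s_p = √[((n₁−1)s₁² + (n₂−1)s₂²)/(n₁+n₂−2)] = √[(31·14² + 93·14²)/124] = 14.0000.
SE = 14.0000·√(1/32 + 1/94) = 2.8653.
With z* = 1.645, margin = 1.645 × 2.8653 = 4.7134.
x̄₁ − x̄₂ = 75.0 − 74.5 = 0.5000; interval 0.5000 ± 4.7134 = (-4.21, 5.21).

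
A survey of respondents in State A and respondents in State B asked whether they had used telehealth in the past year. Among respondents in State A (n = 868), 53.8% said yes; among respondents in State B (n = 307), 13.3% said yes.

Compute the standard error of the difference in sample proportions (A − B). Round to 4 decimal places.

Each SE is √(p̂(1−p̂)/n): √(0.5380·0.4620/868) = 0.01692 and √(0.1330·0.8670/307) = 0.01938.
SE(p̂₁ − p̂₂) = √(SE₁² + SE₂²) = √(0.0002862864 + 0.0003755844) = 0.02573, since the two samples are independent.

0.0257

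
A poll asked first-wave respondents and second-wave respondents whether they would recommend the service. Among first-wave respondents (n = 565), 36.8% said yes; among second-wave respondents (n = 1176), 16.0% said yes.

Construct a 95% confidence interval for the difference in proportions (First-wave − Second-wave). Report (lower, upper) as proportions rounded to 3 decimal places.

The two standard errors are √(0.3680×0.6320/565) = 0.02029 and √(0.1600×0.8400/1176) = 0.01069.
Because the samples are independent, SE_diff = √(0.02029² + 0.01069²) = 0.02293.
Using z* = 1.960 for 95%, ME = 1.960 × 0.02293 = 0.04494.
p̂₁ − p̂₂ = 0.2080; interval 0.2080 ± 0.04494 gives (0.163, 0.253).

(0.163, 0.253)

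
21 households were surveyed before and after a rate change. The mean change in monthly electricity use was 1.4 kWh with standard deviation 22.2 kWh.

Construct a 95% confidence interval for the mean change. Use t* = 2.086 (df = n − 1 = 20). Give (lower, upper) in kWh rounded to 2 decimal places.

Paired design: SE = s_d/√n = 22.2/√21 = 4.8444.
t* = 2.086; margin of error = 2.086 × 4.8444 = 10.1054.
1.4 ± 10.1054 → (-8.71, 11.51).

(-8.71, 11.51)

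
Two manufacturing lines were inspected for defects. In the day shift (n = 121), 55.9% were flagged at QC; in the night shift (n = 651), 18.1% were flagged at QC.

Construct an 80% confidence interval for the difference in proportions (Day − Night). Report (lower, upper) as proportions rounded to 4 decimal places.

(0.3170, 0.4390)

SE₁ = √(p̂₁(1−p̂₁)/n₁) = √(0.5590·0.4410/121) = 0.04514; SE₂ = √(0.1810·0.8190/651) = 0.01509.
Independent samples: SE of the difference = √(SE₁² + SE₂²) = √(0.0020376196 + 0.0002277081) = 0.04760.
z* for 80% confidence is 1.282, so the margin of error is 1.282 × 0.04760 = 0.06102.
Point estimate p̂₁ − p̂₂ = 0.5590 − 0.1810 = 0.3780.
0.3780 ± 0.06102 → (0.3170, 0.4390).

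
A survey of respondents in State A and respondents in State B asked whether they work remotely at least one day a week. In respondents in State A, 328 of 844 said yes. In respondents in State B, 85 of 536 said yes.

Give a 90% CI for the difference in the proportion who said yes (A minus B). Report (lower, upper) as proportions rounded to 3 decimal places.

Sample proportions: 328/844 = 0.3886, 85/536 = 0.1586.
Each SE is √(p̂(1−p̂)/n): √(0.3886·0.6114/844) = 0.01678 and √(0.1586·0.8414/536) = 0.01578.
SE(p̂₁ − p̂₂) = √(SE₁² + SE₂²) = √(0.0002815684 + 0.0002490084) = 0.02303, since the two samples are independent.
At 90% confidence z* = 1.645; margin = 1.645 × 0.02303 = 0.03788.
The difference is 0.3886 − 0.1586 = 0.2300, so the interval is 0.2300 ± 0.03788 = (0.192, 0.268).

(0.192, 0.268)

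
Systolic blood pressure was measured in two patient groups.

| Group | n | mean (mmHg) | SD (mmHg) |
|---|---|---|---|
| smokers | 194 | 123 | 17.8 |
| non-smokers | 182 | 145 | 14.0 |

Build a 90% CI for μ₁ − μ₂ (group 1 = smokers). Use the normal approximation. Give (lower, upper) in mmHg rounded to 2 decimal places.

(-24.71, -19.29)

SE₁ = s₁/√n₁ = 17.8/√194 = 1.2780; SE₂ = 14.0/√182 = 1.0377.
Independent samples, unequal variances: SE_diff = √(SE₁² + SE₂²) = √(1.633284 + 1.07682129) = 1.6462.
z* = 1.645, so margin of error = 1.645 × 1.6462 = 2.7080.
Difference in means = 123 − 145 = -22.0000.
-22.0000 ± 2.7080 → (-24.71, -19.29).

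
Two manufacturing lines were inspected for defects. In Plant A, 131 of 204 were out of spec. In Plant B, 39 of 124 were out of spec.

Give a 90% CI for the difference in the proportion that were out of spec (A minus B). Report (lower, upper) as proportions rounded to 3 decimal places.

First, p̂₁ = 131/204 = 0.6422; p̂₂ = 39/124 = 0.3145.
The two standard errors are √(0.6422×0.3578/204) = 0.03356 and √(0.3145×0.6855/124) = 0.04170.
Because the samples are independent, SE_diff = √(0.03356² + 0.04170²) = 0.05353.
Using z* = 1.645 for 90%, ME = 1.645 × 0.05353 = 0.08806.
p̂₁ − p̂₂ = 0.3277; interval 0.3277 ± 0.08806 gives (0.240, 0.416).

(0.240, 0.416)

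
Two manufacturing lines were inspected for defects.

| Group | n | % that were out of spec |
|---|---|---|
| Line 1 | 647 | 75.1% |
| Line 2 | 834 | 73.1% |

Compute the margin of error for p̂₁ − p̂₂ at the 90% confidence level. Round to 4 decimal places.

0.0377

The two standard errors are √(0.7510×0.2490/647) = 0.01700 and √(0.7310×0.2690/834) = 0.01536.
Because the samples are independent, SE_diff = √(0.01700² + 0.01536²) = 0.02291.
Using z* = 1.645 for 90%, ME = 1.645 × 0.02291 = 0.03769.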